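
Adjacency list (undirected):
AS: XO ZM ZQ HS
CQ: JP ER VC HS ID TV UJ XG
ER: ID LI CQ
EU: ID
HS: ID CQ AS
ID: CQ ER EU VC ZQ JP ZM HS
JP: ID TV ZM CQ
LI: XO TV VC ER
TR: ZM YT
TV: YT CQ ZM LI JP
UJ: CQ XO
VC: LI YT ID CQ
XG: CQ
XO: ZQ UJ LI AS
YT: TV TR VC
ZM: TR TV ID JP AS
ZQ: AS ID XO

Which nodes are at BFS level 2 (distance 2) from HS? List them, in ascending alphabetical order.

ER, EU, JP, TV, UJ, VC, XG, XO, ZM, ZQ

Level 0: HS
Level 1: AS, CQ, ID
Level 2: ER, EU, JP, TV, UJ, VC, XG, XO, ZM, ZQ
Level 3: LI, TR, YT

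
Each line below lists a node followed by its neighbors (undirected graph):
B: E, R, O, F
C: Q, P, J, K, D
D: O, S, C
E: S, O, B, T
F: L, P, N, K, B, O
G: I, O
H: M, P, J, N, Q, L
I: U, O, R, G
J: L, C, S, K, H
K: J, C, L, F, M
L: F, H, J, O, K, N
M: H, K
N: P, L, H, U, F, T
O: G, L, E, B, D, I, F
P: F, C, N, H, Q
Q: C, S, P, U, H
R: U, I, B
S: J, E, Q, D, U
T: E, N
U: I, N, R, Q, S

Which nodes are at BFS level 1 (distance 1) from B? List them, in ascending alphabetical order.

Level 0: B
Level 1: E, F, O, R
Level 2: D, G, I, K, L, N, P, S, T, U
Level 3: C, H, J, M, Q

E, F, O, R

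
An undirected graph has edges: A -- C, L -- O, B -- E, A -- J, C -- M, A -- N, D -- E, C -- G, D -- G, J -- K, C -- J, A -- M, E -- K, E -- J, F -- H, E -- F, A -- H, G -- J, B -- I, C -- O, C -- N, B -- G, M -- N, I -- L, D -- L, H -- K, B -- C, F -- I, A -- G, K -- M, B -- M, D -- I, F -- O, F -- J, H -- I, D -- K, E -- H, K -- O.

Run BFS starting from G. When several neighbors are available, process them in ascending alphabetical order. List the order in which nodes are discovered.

G, A, B, C, D, J, H, M, N, E, I, O, K, L, F

Visit G; enqueue A, B, C, D, J → queue [A, B, C, D, J]
Visit A; enqueue H, M, N → queue [B, C, D, J, H, M, N]
Visit B; enqueue E, I → queue [C, D, J, H, M, N, E, I]
Visit C; enqueue O → queue [D, J, H, M, N, E, I, O]
Visit D; enqueue K, L → queue [J, H, M, N, E, I, O, K, L]
Visit J; enqueue F → queue [H, M, N, E, I, O, K, L, F]
Visit H → queue [M, N, E, I, O, K, L, F]
Visit M → queue [N, E, I, O, K, L, F]
Visit N → queue [E, I, O, K, L, F]
Visit E → queue [I, O, K, L, F]
Visit I → queue [O, K, L, F]
Visit O → queue [K, L, F]
Visit K → queue [L, F]
Visit L → queue [F]
Visit F → queue []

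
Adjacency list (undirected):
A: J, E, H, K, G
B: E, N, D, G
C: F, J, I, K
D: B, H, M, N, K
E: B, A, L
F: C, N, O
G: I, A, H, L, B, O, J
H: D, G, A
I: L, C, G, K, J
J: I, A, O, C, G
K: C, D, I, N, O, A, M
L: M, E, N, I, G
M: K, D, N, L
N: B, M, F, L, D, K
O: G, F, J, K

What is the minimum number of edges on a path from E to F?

3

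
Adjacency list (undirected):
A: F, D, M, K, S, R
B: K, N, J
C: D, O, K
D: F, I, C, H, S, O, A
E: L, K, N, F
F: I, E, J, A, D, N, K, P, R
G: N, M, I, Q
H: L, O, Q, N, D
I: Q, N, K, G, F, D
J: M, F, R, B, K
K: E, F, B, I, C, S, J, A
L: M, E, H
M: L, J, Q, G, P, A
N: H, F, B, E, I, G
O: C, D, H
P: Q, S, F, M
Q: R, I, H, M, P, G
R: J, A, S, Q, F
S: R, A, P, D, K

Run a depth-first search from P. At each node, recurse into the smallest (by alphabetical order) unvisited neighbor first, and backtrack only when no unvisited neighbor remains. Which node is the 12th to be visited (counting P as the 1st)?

N

Visit P
P → F
F → A
A → D
D → C
C → K
K → B
B → J
J → M
M → G
G → I
I → N
N → E
E → L
L → H
H → O
H → Q
Q → R
R → S

Visit order: P, F, A, D, C, K, B, J, M, G, I, N, E, L, H, O, Q, R, S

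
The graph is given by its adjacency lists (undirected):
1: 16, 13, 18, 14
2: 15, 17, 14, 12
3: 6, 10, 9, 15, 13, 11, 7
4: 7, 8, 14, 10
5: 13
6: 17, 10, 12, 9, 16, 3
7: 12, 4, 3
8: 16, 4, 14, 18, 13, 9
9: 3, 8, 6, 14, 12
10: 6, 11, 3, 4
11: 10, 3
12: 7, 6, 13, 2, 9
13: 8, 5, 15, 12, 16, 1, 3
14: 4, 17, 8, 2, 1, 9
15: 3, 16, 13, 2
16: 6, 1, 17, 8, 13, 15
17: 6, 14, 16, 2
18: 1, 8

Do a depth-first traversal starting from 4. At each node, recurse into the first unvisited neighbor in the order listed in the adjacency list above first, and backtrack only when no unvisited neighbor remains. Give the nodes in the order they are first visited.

4 -> 7 -> 12 -> 6 -> 17 -> 14 -> 8 -> 16 -> 1 -> 13 -> 5 -> 15 -> 3 -> 10 -> 11 -> 9 -> 2 -> 18

Visit 4
4 → 7
7 → 12
12 → 6
6 → 17
17 → 14
14 → 8
8 → 16
16 → 1
1 → 13
13 → 5
13 → 15
15 → 3
3 → 10
10 → 11
3 → 9
15 → 2
1 → 18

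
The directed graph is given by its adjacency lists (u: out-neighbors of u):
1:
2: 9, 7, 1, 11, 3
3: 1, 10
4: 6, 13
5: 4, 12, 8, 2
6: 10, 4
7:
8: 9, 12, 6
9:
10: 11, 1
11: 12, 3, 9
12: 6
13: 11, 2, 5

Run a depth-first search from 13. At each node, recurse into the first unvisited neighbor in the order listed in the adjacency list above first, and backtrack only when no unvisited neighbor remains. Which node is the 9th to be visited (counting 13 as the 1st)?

9

Visit 13
13 → 11
11 → 12
12 → 6
6 → 10
10 → 1
6 → 4
11 → 3
11 → 9
13 → 2
2 → 7
13 → 5
5 → 8

Visit order: 13, 11, 12, 6, 10, 1, 4, 3, 9, 2, 7, 5, 8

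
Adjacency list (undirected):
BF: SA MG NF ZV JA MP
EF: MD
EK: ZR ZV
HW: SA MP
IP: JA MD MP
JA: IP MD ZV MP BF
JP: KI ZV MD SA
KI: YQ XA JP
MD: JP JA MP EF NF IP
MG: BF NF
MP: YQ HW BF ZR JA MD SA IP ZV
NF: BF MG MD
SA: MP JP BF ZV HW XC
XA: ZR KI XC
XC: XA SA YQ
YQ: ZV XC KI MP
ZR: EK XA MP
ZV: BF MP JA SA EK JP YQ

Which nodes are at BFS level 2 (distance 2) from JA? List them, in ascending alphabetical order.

EF, EK, HW, JP, MG, NF, SA, YQ, ZR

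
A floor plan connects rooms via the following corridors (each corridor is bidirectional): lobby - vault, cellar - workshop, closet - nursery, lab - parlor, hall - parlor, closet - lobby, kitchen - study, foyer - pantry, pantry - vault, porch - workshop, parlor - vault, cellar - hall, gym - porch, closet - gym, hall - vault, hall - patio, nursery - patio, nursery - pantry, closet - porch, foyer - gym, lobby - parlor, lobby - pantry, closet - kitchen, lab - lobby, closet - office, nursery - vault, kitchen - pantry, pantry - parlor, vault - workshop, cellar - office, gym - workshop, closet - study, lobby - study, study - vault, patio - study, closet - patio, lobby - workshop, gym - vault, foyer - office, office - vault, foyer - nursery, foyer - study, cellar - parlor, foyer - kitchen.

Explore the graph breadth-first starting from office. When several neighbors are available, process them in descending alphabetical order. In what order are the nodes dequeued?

Visit office; enqueue vault, foyer, closet, cellar → queue [vault, foyer, closet, cellar]
Visit vault; enqueue workshop, study, parlor, pantry, nursery, lobby, hall, gym → queue [foyer, closet, cellar, workshop, study, parlor, pantry, nursery, lobby, hall, gym]
Visit foyer; enqueue kitchen → queue [closet, cellar, workshop, study, parlor, pantry, nursery, lobby, hall, gym, kitchen]
Visit closet; enqueue porch, patio → queue [cellar, workshop, study, parlor, pantry, nursery, lobby, hall, gym, kitchen, porch, patio]
Visit cellar → queue [workshop, study, parlor, pantry, nursery, lobby, hall, gym, kitchen, porch, patio]
Visit workshop → queue [study, parlor, pantry, nursery, lobby, hall, gym, kitchen, porch, patio]
Visit study → queue [parlor, pantry, nursery, lobby, hall, gym, kitchen, porch, patio]
Visit parlor; enqueue lab → queue [pantry, nursery, lobby, hall, gym, kitchen, porch, patio, lab]
Visit pantry → queue [nursery, lobby, hall, gym, kitchen, porch, patio, lab]
Visit nursery → queue [lobby, hall, gym, kitchen, porch, patio, lab]
Visit lobby → queue [hall, gym, kitchen, porch, patio, lab]
Visit hall → queue [gym, kitchen, porch, patio, lab]
Visit gym → queue [kitchen, porch, patio, lab]
Visit kitchen → queue [porch, patio, lab]
Visit porch → queue [patio, lab]
Visit patio → queue [lab]
Visit lab → queue []

office -> vault -> foyer -> closet -> cellar -> workshop -> study -> parlor -> pantry -> nursery -> lobby -> hall -> gym -> kitchen -> porch -> patio -> lab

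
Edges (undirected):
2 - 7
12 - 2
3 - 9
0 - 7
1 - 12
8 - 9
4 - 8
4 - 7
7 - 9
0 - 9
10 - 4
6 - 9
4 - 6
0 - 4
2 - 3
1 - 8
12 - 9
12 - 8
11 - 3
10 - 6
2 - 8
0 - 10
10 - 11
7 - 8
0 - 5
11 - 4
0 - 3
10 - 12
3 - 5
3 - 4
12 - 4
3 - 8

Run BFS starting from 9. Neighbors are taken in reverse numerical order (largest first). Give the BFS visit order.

9 12 8 7 6 3 0 10 4 2 1 11 5

Visit 9; enqueue 12, 8, 7, 6, 3, 0 → queue [12, 8, 7, 6, 3, 0]
Visit 12; enqueue 10, 4, 2, 1 → queue [8, 7, 6, 3, 0, 10, 4, 2, 1]
Visit 8 → queue [7, 6, 3, 0, 10, 4, 2, 1]
Visit 7 → queue [6, 3, 0, 10, 4, 2, 1]
Visit 6 → queue [3, 0, 10, 4, 2, 1]
Visit 3; enqueue 11, 5 → queue [0, 10, 4, 2, 1, 11, 5]
Visit 0 → queue [10, 4, 2, 1, 11, 5]
Visit 10 → queue [4, 2, 1, 11, 5]
Visit 4 → queue [2, 1, 11, 5]
Visit 2 → queue [1, 11, 5]
Visit 1 → queue [11, 5]
Visit 11 → queue [5]
Visit 5 → queue []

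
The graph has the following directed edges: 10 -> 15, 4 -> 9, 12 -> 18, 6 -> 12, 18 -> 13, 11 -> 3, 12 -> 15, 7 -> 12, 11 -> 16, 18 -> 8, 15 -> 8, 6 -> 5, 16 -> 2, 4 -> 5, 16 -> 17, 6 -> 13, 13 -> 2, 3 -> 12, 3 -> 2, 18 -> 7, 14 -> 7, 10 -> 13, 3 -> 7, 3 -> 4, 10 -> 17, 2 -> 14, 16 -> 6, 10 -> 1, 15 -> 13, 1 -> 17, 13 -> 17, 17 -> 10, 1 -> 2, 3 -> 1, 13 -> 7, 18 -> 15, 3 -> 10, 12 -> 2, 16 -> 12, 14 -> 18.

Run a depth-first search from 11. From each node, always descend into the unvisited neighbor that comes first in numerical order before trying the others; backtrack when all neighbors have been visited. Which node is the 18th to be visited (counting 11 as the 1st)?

6

Visit 11
11 → 3
3 → 1
1 → 2
2 → 14
14 → 7
7 → 12
12 → 15
15 → 8
15 → 13
13 → 17
17 → 10
12 → 18
3 → 4
4 → 5
4 → 9
11 → 16
16 → 6

Visit order: 11, 3, 1, 2, 14, 7, 12, 15, 8, 13, 17, 10, 18, 4, 5, 9, 16, 6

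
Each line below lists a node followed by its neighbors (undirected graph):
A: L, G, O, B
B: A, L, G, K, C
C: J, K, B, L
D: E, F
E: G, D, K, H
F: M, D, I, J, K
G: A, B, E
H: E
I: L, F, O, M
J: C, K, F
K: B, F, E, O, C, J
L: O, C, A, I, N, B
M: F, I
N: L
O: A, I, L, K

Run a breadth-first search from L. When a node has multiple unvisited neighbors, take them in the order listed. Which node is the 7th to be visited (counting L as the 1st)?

B

Visit L; enqueue O, C, A, I, N, B → queue [O, C, A, I, N, B]
Visit O; enqueue K → queue [C, A, I, N, B, K]
Visit C; enqueue J → queue [A, I, N, B, K, J]
Visit A; enqueue G → queue [I, N, B, K, J, G]
Visit I; enqueue F, M → queue [N, B, K, J, G, F, M]
Visit N → queue [B, K, J, G, F, M]
Visit B → queue [K, J, G, F, M]
Visit K; enqueue E → queue [J, G, F, M, E]
Visit J → queue [G, F, M, E]
Visit G → queue [F, M, E]
Visit F; enqueue D → queue [M, E, D]
Visit M → queue [E, D]
Visit E; enqueue H → queue [D, H]
Visit D → queue [H]
Visit H → queue []

Visit order: L, O, C, A, I, N, B, K, J, G, F, M, E, D, H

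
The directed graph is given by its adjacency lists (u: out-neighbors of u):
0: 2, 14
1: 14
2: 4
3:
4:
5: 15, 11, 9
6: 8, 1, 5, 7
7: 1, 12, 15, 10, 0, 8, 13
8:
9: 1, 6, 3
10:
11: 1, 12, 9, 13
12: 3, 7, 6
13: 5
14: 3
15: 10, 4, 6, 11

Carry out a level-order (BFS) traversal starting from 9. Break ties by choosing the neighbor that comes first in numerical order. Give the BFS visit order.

Visit 9; enqueue 1, 3, 6 → queue [1, 3, 6]
Visit 1; enqueue 14 → queue [3, 6, 14]
Visit 3 → queue [6, 14]
Visit 6; enqueue 5, 7, 8 → queue [14, 5, 7, 8]
Visit 14 → queue [5, 7, 8]
Visit 5; enqueue 11, 15 → queue [7, 8, 11, 15]
Visit 7; enqueue 0, 10, 12, 13 → queue [8, 11, 15, 0, 10, 12, 13]
Visit 8 → queue [11, 15, 0, 10, 12, 13]
Visit 11 → queue [15, 0, 10, 12, 13]
Visit 15; enqueue 4 → queue [0, 10, 12, 13, 4]
Visit 0; enqueue 2 → queue [10, 12, 13, 4, 2]
Visit 10 → queue [12, 13, 4, 2]
Visit 12 → queue [13, 4, 2]
Visit 13 → queue [4, 2]
Visit 4 → queue [2]
Visit 2 → queue []

9 1 3 6 14 5 7 8 11 15 0 10 12 13 4 2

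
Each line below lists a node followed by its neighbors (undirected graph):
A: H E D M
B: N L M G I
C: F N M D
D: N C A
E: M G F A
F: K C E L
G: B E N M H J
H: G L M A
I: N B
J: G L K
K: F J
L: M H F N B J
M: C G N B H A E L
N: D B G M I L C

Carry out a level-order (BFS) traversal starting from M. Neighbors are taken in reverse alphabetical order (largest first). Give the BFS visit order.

M, N, L, H, G, E, C, B, A, I, D, J, F, K

Visit M; enqueue N, L, H, G, E, C, B, A → queue [N, L, H, G, E, C, B, A]
Visit N; enqueue I, D → queue [L, H, G, E, C, B, A, I, D]
Visit L; enqueue J, F → queue [H, G, E, C, B, A, I, D, J, F]
Visit H → queue [G, E, C, B, A, I, D, J, F]
Visit G → queue [E, C, B, A, I, D, J, F]
Visit E → queue [C, B, A, I, D, J, F]
Visit C → queue [B, A, I, D, J, F]
Visit B → queue [A, I, D, J, F]
Visit A → queue [I, D, J, F]
Visit I → queue [D, J, F]
Visit D → queue [J, F]
Visit J; enqueue K → queue [F, K]
Visit F → queue [K]
Visit K → queue []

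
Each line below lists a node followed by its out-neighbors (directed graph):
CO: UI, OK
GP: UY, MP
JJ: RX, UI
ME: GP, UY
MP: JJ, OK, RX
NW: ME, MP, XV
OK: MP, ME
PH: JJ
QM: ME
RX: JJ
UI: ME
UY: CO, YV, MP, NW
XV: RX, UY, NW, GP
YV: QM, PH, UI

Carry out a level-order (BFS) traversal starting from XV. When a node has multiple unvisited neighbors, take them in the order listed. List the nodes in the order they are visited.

XV, RX, UY, NW, GP, JJ, CO, YV, MP, ME, UI, OK, QM, PH

Visit XV; enqueue RX, UY, NW, GP → queue [RX, UY, NW, GP]
Visit RX; enqueue JJ → queue [UY, NW, GP, JJ]
Visit UY; enqueue CO, YV, MP → queue [NW, GP, JJ, CO, YV, MP]
Visit NW; enqueue ME → queue [GP, JJ, CO, YV, MP, ME]
Visit GP → queue [JJ, CO, YV, MP, ME]
Visit JJ; enqueue UI → queue [CO, YV, MP, ME, UI]
Visit CO; enqueue OK → queue [YV, MP, ME, UI, OK]
Visit YV; enqueue QM, PH → queue [MP, ME, UI, OK, QM, PH]
Visit MP → queue [ME, UI, OK, QM, PH]
Visit ME → queue [UI, OK, QM, PH]
Visit UI → queue [OK, QM, PH]
Visit OK → queue [QM, PH]
Visit QM → queue [PH]
Visit PH → queue []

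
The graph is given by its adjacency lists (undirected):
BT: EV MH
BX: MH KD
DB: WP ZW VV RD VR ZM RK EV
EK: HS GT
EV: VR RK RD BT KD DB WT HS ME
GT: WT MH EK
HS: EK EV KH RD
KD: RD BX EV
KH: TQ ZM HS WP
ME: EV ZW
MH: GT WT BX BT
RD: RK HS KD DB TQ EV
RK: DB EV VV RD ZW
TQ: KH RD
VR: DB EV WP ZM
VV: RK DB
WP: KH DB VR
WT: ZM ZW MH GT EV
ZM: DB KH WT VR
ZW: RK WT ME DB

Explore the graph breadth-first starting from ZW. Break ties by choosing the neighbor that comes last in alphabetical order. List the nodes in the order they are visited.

ZW, WT, RK, ME, DB, ZM, MH, GT, EV, VV, RD, WP, VR, KH, BX, BT, EK, KD, HS, TQ

Visit ZW; enqueue WT, RK, ME, DB → queue [WT, RK, ME, DB]
Visit WT; enqueue ZM, MH, GT, EV → queue [RK, ME, DB, ZM, MH, GT, EV]
Visit RK; enqueue VV, RD → queue [ME, DB, ZM, MH, GT, EV, VV, RD]
Visit ME → queue [DB, ZM, MH, GT, EV, VV, RD]
Visit DB; enqueue WP, VR → queue [ZM, MH, GT, EV, VV, RD, WP, VR]
Visit ZM; enqueue KH → queue [MH, GT, EV, VV, RD, WP, VR, KH]
Visit MH; enqueue BX, BT → queue [GT, EV, VV, RD, WP, VR, KH, BX, BT]
Visit GT; enqueue EK → queue [EV, VV, RD, WP, VR, KH, BX, BT, EK]
Visit EV; enqueue KD, HS → queue [VV, RD, WP, VR, KH, BX, BT, EK, KD, HS]
Visit VV → queue [RD, WP, VR, KH, BX, BT, EK, KD, HS]
Visit RD; enqueue TQ → queue [WP, VR, KH, BX, BT, EK, KD, HS, TQ]
Visit WP → queue [VR, KH, BX, BT, EK, KD, HS, TQ]
Visit VR → queue [KH, BX, BT, EK, KD, HS, TQ]
Visit KH → queue [BX, BT, EK, KD, HS, TQ]
Visit BX → queue [BT, EK, KD, HS, TQ]
Visit BT → queue [EK, KD, HS, TQ]
Visit EK → queue [KD, HS, TQ]
Visit KD → queue [HS, TQ]
Visit HS → queue [TQ]
Visit TQ → queue []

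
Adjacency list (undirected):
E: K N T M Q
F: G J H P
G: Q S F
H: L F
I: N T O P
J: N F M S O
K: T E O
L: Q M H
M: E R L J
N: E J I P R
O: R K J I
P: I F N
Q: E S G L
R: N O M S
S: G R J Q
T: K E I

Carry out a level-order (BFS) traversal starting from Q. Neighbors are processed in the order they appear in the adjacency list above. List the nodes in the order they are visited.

Q, E, S, G, L, K, N, T, M, R, J, F, H, O, I, P

Visit Q; enqueue E, S, G, L → queue [E, S, G, L]
Visit E; enqueue K, N, T, M → queue [S, G, L, K, N, T, M]
Visit S; enqueue R, J → queue [G, L, K, N, T, M, R, J]
Visit G; enqueue F → queue [L, K, N, T, M, R, J, F]
Visit L; enqueue H → queue [K, N, T, M, R, J, F, H]
Visit K; enqueue O → queue [N, T, M, R, J, F, H, O]
Visit N; enqueue I, P → queue [T, M, R, J, F, H, O, I, P]
Visit T → queue [M, R, J, F, H, O, I, P]
Visit M → queue [R, J, F, H, O, I, P]
Visit R → queue [J, F, H, O, I, P]
Visit J → queue [F, H, O, I, P]
Visit F → queue [H, O, I, P]
Visit H → queue [O, I, P]
Visit O → queue [I, P]
Visit I → queue [P]
Visit P → queue []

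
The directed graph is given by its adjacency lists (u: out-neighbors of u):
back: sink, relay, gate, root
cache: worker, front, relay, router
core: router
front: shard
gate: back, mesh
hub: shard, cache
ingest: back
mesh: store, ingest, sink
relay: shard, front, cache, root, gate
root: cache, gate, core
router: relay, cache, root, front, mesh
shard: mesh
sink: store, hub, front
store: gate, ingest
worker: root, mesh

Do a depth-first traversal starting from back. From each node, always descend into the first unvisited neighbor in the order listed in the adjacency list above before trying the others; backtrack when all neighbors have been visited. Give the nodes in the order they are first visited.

back, sink, store, gate, mesh, ingest, hub, shard, cache, worker, root, core, router, relay, front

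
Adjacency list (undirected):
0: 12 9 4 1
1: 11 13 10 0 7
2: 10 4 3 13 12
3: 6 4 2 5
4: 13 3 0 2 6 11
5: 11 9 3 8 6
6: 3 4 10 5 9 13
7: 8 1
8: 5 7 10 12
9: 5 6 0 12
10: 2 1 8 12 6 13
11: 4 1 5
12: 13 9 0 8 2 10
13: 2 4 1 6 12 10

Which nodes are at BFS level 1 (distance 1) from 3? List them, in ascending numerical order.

2, 4, 5, 6

Level 0: 3
Level 1: 2, 4, 5, 6
Level 2: 0, 8, 9, 10, 11, 12, 13
Level 3: 1, 7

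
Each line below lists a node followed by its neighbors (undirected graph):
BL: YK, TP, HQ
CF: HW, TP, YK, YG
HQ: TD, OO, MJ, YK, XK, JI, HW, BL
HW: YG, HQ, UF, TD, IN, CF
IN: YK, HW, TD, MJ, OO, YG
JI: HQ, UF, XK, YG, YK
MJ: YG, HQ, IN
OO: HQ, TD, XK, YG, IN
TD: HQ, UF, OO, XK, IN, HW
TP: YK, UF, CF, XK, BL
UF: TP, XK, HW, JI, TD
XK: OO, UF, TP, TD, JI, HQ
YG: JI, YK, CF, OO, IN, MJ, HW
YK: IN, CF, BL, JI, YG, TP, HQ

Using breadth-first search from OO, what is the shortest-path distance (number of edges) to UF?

2

Level 0: OO
Level 1: HQ, IN, TD, XK, YG
Level 2: BL, CF, HW, JI, MJ, TP, UF, YK
UF first appears at level 2.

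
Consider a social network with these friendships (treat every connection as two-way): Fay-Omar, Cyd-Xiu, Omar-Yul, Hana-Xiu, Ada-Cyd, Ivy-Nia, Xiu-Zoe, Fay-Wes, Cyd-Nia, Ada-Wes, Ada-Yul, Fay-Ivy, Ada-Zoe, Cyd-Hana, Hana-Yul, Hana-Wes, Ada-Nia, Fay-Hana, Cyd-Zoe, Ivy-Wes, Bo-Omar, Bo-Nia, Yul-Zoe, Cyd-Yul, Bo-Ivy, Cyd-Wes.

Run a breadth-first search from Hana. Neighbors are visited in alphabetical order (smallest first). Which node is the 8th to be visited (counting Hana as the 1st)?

Nia

Visit Hana; enqueue Cyd, Fay, Wes, Xiu, Yul → queue [Cyd, Fay, Wes, Xiu, Yul]
Visit Cyd; enqueue Ada, Nia, Zoe → queue [Fay, Wes, Xiu, Yul, Ada, Nia, Zoe]
Visit Fay; enqueue Ivy, Omar → queue [Wes, Xiu, Yul, Ada, Nia, Zoe, Ivy, Omar]
Visit Wes → queue [Xiu, Yul, Ada, Nia, Zoe, Ivy, Omar]
Visit Xiu → queue [Yul, Ada, Nia, Zoe, Ivy, Omar]
Visit Yul → queue [Ada, Nia, Zoe, Ivy, Omar]
Visit Ada → queue [Nia, Zoe, Ivy, Omar]
Visit Nia; enqueue Bo → queue [Zoe, Ivy, Omar, Bo]
Visit Zoe → queue [Ivy, Omar, Bo]
Visit Ivy → queue [Omar, Bo]
Visit Omar → queue [Bo]
Visit Bo → queue []

Visit order: Hana, Cyd, Fay, Wes, Xiu, Yul, Ada, Nia, Zoe, Ivy, Omar, Bo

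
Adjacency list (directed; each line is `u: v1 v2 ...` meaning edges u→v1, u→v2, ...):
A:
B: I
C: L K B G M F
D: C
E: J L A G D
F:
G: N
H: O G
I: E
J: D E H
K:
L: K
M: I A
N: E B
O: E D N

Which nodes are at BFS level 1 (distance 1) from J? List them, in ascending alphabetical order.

Level 0: J
Level 1: D, E, H
Level 2: A, C, G, L, O
Level 3: B, F, K, M, N
Level 4: I

D, E, H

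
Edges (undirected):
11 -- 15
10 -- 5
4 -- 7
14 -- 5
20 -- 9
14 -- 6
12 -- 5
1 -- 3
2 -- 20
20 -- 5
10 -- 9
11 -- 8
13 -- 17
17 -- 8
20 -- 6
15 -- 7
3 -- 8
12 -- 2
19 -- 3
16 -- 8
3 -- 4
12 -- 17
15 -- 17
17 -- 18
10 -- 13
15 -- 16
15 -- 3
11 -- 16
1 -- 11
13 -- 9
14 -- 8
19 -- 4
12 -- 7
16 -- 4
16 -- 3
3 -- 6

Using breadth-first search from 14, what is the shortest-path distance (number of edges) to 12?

Level 0: 14
Level 1: 5, 6, 8
Level 2: 3, 10, 11, 12, 16, 17, 20
Level 3: 1, 2, 4, 7, 9, 13, 15, 18, 19
12 first appears at level 2.

2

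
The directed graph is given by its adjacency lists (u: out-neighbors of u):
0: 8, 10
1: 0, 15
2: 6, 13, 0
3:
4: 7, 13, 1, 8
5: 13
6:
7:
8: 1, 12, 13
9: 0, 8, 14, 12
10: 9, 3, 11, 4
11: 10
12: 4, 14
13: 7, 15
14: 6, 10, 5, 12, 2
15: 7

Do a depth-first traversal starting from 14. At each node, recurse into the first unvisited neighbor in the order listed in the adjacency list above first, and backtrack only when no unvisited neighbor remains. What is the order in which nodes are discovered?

Visit 14
14 → 6
14 → 10
10 → 9
9 → 0
0 → 8
8 → 1
1 → 15
15 → 7
8 → 12
12 → 4
4 → 13
10 → 3
10 → 11
14 → 5
14 → 2

14 → 6 → 10 → 9 → 0 → 8 → 1 → 15 → 7 → 12 → 4 → 13 → 3 → 11 → 5 → 2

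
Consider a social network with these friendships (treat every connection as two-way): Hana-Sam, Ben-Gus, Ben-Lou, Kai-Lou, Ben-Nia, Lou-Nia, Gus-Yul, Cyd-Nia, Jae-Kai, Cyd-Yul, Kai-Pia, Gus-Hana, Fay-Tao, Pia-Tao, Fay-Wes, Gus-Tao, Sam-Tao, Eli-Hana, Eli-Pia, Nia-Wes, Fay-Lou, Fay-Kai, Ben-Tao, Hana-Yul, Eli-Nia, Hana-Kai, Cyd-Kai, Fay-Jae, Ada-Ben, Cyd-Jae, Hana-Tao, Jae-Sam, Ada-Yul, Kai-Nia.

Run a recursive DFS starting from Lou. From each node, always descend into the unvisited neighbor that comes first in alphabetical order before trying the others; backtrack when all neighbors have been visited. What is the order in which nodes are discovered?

Visit Lou
Lou → Ben
Ben → Ada
Ada → Yul
Yul → Cyd
Cyd → Jae
Jae → Fay
Fay → Kai
Kai → Hana
Hana → Eli
Eli → Nia
Nia → Wes
Eli → Pia
Pia → Tao
Tao → Gus
Tao → Sam

Lou, Ben, Ada, Yul, Cyd, Jae, Fay, Kai, Hana, Eli, Nia, Wes, Pia, Tao, Gus, Sam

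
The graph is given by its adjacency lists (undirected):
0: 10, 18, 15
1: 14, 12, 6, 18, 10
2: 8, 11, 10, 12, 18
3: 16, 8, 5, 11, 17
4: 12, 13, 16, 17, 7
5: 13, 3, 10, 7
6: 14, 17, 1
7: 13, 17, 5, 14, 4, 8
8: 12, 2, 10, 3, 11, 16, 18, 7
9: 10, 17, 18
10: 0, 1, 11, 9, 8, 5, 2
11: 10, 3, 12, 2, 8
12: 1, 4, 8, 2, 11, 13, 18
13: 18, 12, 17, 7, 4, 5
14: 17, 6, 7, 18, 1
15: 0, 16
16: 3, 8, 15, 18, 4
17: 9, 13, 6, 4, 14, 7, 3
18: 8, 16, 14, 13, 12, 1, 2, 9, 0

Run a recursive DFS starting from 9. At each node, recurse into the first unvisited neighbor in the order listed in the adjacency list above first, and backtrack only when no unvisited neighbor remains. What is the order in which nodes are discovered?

9 10 0 18 8 12 1 14 17 13 7 5 3 16 15 4 11 2 6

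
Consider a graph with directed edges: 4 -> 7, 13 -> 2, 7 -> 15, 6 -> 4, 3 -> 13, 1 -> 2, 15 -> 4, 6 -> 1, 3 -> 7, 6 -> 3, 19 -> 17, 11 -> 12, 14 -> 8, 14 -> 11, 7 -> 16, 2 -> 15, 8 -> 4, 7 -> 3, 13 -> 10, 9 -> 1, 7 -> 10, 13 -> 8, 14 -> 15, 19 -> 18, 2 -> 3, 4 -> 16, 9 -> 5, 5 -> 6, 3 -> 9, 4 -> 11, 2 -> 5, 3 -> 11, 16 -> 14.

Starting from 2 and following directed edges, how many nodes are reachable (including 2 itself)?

16

BFS from 2 visits: 2, 15, 5, 3, 4, 6, 13, 11, 9, 7, 16, 1, 10, 8, 12, 14
Reachable nodes: 16 of 19 total.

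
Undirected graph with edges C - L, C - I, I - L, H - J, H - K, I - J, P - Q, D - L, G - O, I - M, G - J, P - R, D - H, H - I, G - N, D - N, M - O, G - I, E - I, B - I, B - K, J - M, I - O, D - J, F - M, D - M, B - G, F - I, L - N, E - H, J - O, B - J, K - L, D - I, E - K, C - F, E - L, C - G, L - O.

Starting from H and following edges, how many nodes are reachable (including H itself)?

14

BFS from H visits: H, K, J, I, E, D, L, B, O, M, G, F, C, N
Reachable nodes: 14 of 17 total.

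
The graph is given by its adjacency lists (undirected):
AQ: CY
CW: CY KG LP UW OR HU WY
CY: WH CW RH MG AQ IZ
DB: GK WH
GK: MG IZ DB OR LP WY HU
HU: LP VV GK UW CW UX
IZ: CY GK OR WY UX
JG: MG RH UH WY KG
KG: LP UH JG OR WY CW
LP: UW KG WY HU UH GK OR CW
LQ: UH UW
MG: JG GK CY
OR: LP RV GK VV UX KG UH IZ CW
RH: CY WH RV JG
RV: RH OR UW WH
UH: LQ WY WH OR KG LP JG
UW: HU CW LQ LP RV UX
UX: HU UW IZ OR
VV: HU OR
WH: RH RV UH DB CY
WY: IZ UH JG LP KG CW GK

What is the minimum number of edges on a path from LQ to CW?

2

Level 0: LQ
Level 1: UH, UW
Level 2: CW, HU, JG, KG, LP, OR, RV, UX, WH, WY
Level 3: CY, DB, GK, IZ, MG, RH, VV
Level 4: AQ
CW first appears at level 2.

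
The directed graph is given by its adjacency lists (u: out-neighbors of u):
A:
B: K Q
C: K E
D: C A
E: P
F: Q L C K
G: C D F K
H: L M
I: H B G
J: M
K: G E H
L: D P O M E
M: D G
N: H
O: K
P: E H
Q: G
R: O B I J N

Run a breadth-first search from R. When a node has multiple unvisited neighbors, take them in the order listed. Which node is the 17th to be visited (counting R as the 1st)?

P

Visit R; enqueue O, B, I, J, N → queue [O, B, I, J, N]
Visit O; enqueue K → queue [B, I, J, N, K]
Visit B; enqueue Q → queue [I, J, N, K, Q]
Visit I; enqueue H, G → queue [J, N, K, Q, H, G]
Visit J; enqueue M → queue [N, K, Q, H, G, M]
Visit N → queue [K, Q, H, G, M]
Visit K; enqueue E → queue [Q, H, G, M, E]
Visit Q → queue [H, G, M, E]
Visit H; enqueue L → queue [G, M, E, L]
Visit G; enqueue C, D, F → queue [M, E, L, C, D, F]
Visit M → queue [E, L, C, D, F]
Visit E; enqueue P → queue [L, C, D, F, P]
Visit L → queue [C, D, F, P]
Visit C → queue [D, F, P]
Visit D; enqueue A → queue [F, P, A]
Visit F → queue [P, A]
Visit P → queue [A]
Visit A → queue []

Visit order: R, O, B, I, J, N, K, Q, H, G, M, E, L, C, D, F, P, A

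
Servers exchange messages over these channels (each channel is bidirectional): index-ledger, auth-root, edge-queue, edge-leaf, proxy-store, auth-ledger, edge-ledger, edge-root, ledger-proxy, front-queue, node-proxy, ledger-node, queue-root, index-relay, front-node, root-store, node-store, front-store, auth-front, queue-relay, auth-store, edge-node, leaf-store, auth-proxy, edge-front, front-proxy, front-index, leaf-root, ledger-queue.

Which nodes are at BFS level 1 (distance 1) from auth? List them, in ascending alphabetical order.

Level 0: auth
Level 1: front, ledger, proxy, root, store
Level 2: edge, index, leaf, node, queue
Level 3: relay

front, ledger, proxy, root, store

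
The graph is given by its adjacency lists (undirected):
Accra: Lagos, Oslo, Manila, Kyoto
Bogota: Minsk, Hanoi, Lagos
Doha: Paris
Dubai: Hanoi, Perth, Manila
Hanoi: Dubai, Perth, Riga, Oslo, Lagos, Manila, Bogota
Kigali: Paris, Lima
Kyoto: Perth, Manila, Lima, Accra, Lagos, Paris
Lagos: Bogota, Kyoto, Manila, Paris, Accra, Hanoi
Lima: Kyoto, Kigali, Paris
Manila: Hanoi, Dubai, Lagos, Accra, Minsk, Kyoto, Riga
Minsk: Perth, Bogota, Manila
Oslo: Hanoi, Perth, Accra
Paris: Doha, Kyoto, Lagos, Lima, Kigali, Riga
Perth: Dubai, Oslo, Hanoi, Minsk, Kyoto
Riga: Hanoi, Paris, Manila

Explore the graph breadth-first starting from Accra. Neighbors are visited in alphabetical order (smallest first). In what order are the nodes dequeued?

Visit Accra; enqueue Kyoto, Lagos, Manila, Oslo → queue [Kyoto, Lagos, Manila, Oslo]
Visit Kyoto; enqueue Lima, Paris, Perth → queue [Lagos, Manila, Oslo, Lima, Paris, Perth]
Visit Lagos; enqueue Bogota, Hanoi → queue [Manila, Oslo, Lima, Paris, Perth, Bogota, Hanoi]
Visit Manila; enqueue Dubai, Minsk, Riga → queue [Oslo, Lima, Paris, Perth, Bogota, Hanoi, Dubai, Minsk, Riga]
Visit Oslo → queue [Lima, Paris, Perth, Bogota, Hanoi, Dubai, Minsk, Riga]
Visit Lima; enqueue Kigali → queue [Paris, Perth, Bogota, Hanoi, Dubai, Minsk, Riga, Kigali]
Visit Paris; enqueue Doha → queue [Perth, Bogota, Hanoi, Dubai, Minsk, Riga, Kigali, Doha]
Visit Perth → queue [Bogota, Hanoi, Dubai, Minsk, Riga, Kigali, Doha]
Visit Bogota → queue [Hanoi, Dubai, Minsk, Riga, Kigali, Doha]
Visit Hanoi → queue [Dubai, Minsk, Riga, Kigali, Doha]
Visit Dubai → queue [Minsk, Riga, Kigali, Doha]
Visit Minsk → queue [Riga, Kigali, Doha]
Visit Riga → queue [Kigali, Doha]
Visit Kigali → queue [Doha]
Visit Doha → queue []

Accra, Kyoto, Lagos, Manila, Oslo, Lima, Paris, Perth, Bogota, Hanoi, Dubai, Minsk, Riga, Kigali, Doha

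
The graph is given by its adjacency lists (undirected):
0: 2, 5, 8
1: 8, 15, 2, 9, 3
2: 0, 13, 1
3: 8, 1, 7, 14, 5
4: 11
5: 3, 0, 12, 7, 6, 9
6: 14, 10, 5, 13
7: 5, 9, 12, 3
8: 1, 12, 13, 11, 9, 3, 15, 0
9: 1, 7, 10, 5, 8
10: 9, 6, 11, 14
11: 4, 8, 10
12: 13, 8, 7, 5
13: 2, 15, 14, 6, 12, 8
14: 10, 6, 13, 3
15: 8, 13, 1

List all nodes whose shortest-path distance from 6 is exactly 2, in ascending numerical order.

0, 2, 3, 7, 8, 9, 11, 12, 15

Level 0: 6
Level 1: 5, 10, 13, 14
Level 2: 0, 2, 3, 7, 8, 9, 11, 12, 15
Level 3: 1, 4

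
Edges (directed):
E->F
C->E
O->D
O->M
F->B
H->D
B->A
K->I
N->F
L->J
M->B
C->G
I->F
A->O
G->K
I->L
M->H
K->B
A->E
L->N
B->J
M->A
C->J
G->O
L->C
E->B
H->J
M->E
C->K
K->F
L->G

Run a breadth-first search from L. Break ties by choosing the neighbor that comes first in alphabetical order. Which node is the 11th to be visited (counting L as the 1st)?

I

Visit L; enqueue C, G, J, N → queue [C, G, J, N]
Visit C; enqueue E, K → queue [G, J, N, E, K]
Visit G; enqueue O → queue [J, N, E, K, O]
Visit J → queue [N, E, K, O]
Visit N; enqueue F → queue [E, K, O, F]
Visit E; enqueue B → queue [K, O, F, B]
Visit K; enqueue I → queue [O, F, B, I]
Visit O; enqueue D, M → queue [F, B, I, D, M]
Visit F → queue [B, I, D, M]
Visit B; enqueue A → queue [I, D, M, A]
Visit I → queue [D, M, A]
Visit D → queue [M, A]
Visit M; enqueue H → queue [A, H]
Visit A → queue [H]
Visit H → queue []

Visit order: L, C, G, J, N, E, K, O, F, B, I, D, M, A, H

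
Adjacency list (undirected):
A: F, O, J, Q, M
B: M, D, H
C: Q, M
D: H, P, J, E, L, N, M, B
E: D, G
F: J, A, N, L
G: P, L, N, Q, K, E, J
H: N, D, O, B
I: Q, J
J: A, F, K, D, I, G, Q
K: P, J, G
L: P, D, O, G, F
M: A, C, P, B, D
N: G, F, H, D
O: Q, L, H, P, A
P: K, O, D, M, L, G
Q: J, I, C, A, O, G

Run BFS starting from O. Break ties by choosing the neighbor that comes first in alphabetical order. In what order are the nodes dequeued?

Visit O; enqueue A, H, L, P, Q → queue [A, H, L, P, Q]
Visit A; enqueue F, J, M → queue [H, L, P, Q, F, J, M]
Visit H; enqueue B, D, N → queue [L, P, Q, F, J, M, B, D, N]
Visit L; enqueue G → queue [P, Q, F, J, M, B, D, N, G]
Visit P; enqueue K → queue [Q, F, J, M, B, D, N, G, K]
Visit Q; enqueue C, I → queue [F, J, M, B, D, N, G, K, C, I]
Visit F → queue [J, M, B, D, N, G, K, C, I]
Visit J → queue [M, B, D, N, G, K, C, I]
Visit M → queue [B, D, N, G, K, C, I]
Visit B → queue [D, N, G, K, C, I]
Visit D; enqueue E → queue [N, G, K, C, I, E]
Visit N → queue [G, K, C, I, E]
Visit G → queue [K, C, I, E]
Visit K → queue [C, I, E]
Visit C → queue [I, E]
Visit I → queue [E]
Visit E → queue []

O A H L P Q F J M B D N G K C I E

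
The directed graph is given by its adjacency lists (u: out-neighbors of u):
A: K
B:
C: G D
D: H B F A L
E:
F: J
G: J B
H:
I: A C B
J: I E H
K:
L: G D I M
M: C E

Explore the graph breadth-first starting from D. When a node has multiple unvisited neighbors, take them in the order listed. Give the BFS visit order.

D → H → B → F → A → L → J → K → G → I → M → E → C

Visit D; enqueue H, B, F, A, L → queue [H, B, F, A, L]
Visit H → queue [B, F, A, L]
Visit B → queue [F, A, L]
Visit F; enqueue J → queue [A, L, J]
Visit A; enqueue K → queue [L, J, K]
Visit L; enqueue G, I, M → queue [J, K, G, I, M]
Visit J; enqueue E → queue [K, G, I, M, E]
Visit K → queue [G, I, M, E]
Visit G → queue [I, M, E]
Visit I; enqueue C → queue [M, E, C]
Visit M → queue [E, C]
Visit E → queue [C]
Visit C → queue []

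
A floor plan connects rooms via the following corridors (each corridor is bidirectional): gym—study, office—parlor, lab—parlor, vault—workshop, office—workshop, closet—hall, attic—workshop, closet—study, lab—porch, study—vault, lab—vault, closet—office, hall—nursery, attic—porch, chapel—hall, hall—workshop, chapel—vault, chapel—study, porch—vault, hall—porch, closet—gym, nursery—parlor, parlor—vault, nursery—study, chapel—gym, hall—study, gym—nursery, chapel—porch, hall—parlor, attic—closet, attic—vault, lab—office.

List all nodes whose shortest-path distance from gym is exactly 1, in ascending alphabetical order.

Level 0: gym
Level 1: chapel, closet, nursery, study
Level 2: attic, hall, office, parlor, porch, vault
Level 3: lab, workshop

chapel, closet, nursery, study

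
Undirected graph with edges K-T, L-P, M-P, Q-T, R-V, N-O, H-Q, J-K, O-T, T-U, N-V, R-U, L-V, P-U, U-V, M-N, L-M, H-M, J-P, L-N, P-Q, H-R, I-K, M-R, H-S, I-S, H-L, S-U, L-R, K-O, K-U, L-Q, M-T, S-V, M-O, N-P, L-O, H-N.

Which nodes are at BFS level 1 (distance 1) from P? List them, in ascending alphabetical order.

Level 0: P
Level 1: J, L, M, N, Q, U
Level 2: H, K, O, R, S, T, V
Level 3: I

J, L, M, N, Q, U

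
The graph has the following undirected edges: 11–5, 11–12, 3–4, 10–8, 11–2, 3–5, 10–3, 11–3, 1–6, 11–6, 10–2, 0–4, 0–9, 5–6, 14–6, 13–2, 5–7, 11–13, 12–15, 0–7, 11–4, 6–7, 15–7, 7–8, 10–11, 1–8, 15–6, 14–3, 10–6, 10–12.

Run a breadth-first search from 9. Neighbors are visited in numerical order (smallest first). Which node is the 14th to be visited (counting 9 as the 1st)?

Visit 9; enqueue 0 → queue [0]
Visit 0; enqueue 4, 7 → queue [4, 7]
Visit 4; enqueue 3, 11 → queue [7, 3, 11]
Visit 7; enqueue 5, 6, 8, 15 → queue [3, 11, 5, 6, 8, 15]
Visit 3; enqueue 10, 14 → queue [11, 5, 6, 8, 15, 10, 14]
Visit 11; enqueue 2, 12, 13 → queue [5, 6, 8, 15, 10, 14, 2, 12, 13]
Visit 5 → queue [6, 8, 15, 10, 14, 2, 12, 13]
Visit 6; enqueue 1 → queue [8, 15, 10, 14, 2, 12, 13, 1]
Visit 8 → queue [15, 10, 14, 2, 12, 13, 1]
Visit 15 → queue [10, 14, 2, 12, 13, 1]
Visit 10 → queue [14, 2, 12, 13, 1]
Visit 14 → queue [2, 12, 13, 1]
Visit 2 → queue [12, 13, 1]
Visit 12 → queue [13, 1]
Visit 13 → queue [1]
Visit 1 → queue []

Visit order: 9, 0, 4, 7, 3, 11, 5, 6, 8, 15, 10, 14, 2, 12, 13, 1

12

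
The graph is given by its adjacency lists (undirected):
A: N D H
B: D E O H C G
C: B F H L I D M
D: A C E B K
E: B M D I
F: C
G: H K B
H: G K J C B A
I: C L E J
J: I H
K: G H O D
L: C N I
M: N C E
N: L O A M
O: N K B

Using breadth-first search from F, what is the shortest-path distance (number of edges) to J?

Level 0: F
Level 1: C
Level 2: B, D, H, I, L, M
Level 3: A, E, G, J, K, N, O
J first appears at level 3.

3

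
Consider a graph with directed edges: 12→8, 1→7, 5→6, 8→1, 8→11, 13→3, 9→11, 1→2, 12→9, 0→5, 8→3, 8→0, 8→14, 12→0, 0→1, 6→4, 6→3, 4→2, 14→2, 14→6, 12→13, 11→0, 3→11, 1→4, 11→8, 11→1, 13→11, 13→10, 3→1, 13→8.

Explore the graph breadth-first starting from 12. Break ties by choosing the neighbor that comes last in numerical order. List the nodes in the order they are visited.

12, 13, 9, 8, 0, 11, 10, 3, 14, 1, 5, 6, 2, 7, 4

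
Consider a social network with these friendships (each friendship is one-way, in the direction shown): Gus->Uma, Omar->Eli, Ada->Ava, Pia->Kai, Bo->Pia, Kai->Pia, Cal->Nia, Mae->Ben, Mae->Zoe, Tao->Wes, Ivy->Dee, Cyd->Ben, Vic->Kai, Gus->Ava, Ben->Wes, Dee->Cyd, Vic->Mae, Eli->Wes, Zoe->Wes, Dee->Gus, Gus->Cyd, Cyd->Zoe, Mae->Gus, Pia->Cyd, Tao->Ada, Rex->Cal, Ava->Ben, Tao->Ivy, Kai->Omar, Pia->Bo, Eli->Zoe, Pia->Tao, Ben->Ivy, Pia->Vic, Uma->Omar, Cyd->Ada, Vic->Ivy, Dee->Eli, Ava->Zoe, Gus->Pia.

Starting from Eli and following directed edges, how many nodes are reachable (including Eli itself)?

3

BFS from Eli visits: Eli, Zoe, Wes
Reachable nodes: 3 of 21 total.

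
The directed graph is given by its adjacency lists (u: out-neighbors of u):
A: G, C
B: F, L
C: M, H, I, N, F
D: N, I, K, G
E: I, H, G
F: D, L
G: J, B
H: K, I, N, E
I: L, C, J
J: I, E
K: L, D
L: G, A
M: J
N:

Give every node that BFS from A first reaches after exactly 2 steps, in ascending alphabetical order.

Level 0: A
Level 1: C, G
Level 2: B, F, H, I, J, M, N
Level 3: D, E, K, L

B, F, H, I, J, M, N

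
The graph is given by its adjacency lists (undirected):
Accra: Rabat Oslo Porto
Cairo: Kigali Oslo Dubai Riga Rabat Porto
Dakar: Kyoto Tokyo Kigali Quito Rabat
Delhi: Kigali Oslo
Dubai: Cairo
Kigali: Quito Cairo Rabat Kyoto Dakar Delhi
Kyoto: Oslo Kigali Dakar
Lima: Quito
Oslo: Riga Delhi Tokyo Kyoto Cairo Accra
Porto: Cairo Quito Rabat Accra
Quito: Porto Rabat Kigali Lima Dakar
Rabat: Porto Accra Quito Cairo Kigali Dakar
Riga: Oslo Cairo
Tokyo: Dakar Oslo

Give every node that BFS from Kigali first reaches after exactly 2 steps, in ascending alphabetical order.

Accra, Dubai, Lima, Oslo, Porto, Riga, Tokyo

Level 0: Kigali
Level 1: Cairo, Dakar, Delhi, Kyoto, Quito, Rabat
Level 2: Accra, Dubai, Lima, Oslo, Porto, Riga, Tokyo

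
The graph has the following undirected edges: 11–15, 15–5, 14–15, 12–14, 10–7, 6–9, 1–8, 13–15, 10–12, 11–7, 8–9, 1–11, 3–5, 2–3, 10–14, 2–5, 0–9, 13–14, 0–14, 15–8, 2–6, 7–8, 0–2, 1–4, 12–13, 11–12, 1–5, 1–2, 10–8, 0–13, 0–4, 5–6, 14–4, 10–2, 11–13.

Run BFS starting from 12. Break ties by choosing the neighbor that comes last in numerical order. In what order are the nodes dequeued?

12 14 13 11 10 15 4 0 7 1 8 2 5 9 6 3

Visit 12; enqueue 14, 13, 11, 10 → queue [14, 13, 11, 10]
Visit 14; enqueue 15, 4, 0 → queue [13, 11, 10, 15, 4, 0]
Visit 13 → queue [11, 10, 15, 4, 0]
Visit 11; enqueue 7, 1 → queue [10, 15, 4, 0, 7, 1]
Visit 10; enqueue 8, 2 → queue [15, 4, 0, 7, 1, 8, 2]
Visit 15; enqueue 5 → queue [4, 0, 7, 1, 8, 2, 5]
Visit 4 → queue [0, 7, 1, 8, 2, 5]
Visit 0; enqueue 9 → queue [7, 1, 8, 2, 5, 9]
Visit 7 → queue [1, 8, 2, 5, 9]
Visit 1 → queue [8, 2, 5, 9]
Visit 8 → queue [2, 5, 9]
Visit 2; enqueue 6, 3 → queue [5, 9, 6, 3]
Visit 5 → queue [9, 6, 3]
Visit 9 → queue [6, 3]
Visit 6 → queue [3]
Visit 3 → queue []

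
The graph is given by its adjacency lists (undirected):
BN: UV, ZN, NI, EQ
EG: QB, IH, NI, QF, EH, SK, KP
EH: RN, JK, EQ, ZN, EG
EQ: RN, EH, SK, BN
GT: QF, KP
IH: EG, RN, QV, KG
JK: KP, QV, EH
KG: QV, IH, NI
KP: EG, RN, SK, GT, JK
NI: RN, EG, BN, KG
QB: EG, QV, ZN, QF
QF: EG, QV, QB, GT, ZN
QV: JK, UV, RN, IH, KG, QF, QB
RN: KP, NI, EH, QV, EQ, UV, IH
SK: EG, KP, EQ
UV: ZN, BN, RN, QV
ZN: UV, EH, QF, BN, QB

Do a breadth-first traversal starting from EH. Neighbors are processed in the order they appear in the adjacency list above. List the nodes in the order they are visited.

EH, RN, JK, EQ, ZN, EG, KP, NI, QV, UV, IH, SK, BN, QF, QB, GT, KG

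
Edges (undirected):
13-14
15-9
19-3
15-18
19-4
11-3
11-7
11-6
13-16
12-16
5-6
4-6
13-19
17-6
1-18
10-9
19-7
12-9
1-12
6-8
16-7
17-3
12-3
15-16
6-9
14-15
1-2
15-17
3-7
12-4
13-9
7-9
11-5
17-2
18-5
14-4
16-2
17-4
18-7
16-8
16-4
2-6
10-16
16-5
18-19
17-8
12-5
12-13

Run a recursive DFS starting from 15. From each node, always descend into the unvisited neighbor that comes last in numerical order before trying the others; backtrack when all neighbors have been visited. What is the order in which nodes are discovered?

15 -> 18 -> 19 -> 13 -> 16 -> 12 -> 9 -> 10 -> 7 -> 11 -> 6 -> 17 -> 8 -> 4 -> 14 -> 3 -> 2 -> 1 -> 5

Visit 15
15 → 18
18 → 19
19 → 13
13 → 16
16 → 12
12 → 9
9 → 10
9 → 7
7 → 11
11 → 6
6 → 17
17 → 8
17 → 4
4 → 14
17 → 3
17 → 2
2 → 1
6 → 5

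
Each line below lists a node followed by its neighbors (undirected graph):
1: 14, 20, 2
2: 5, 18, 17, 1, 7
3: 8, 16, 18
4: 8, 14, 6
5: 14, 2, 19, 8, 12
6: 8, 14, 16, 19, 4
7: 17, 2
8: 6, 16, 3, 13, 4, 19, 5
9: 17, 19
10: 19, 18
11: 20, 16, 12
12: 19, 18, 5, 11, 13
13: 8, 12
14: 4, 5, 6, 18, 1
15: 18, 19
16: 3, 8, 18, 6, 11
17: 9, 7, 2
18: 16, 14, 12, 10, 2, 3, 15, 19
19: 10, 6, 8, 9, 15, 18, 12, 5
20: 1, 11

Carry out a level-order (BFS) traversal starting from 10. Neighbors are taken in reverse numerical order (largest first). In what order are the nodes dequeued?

Visit 10; enqueue 19, 18 → queue [19, 18]
Visit 19; enqueue 15, 12, 9, 8, 6, 5 → queue [18, 15, 12, 9, 8, 6, 5]
Visit 18; enqueue 16, 14, 3, 2 → queue [15, 12, 9, 8, 6, 5, 16, 14, 3, 2]
Visit 15 → queue [12, 9, 8, 6, 5, 16, 14, 3, 2]
Visit 12; enqueue 13, 11 → queue [9, 8, 6, 5, 16, 14, 3, 2, 13, 11]
Visit 9; enqueue 17 → queue [8, 6, 5, 16, 14, 3, 2, 13, 11, 17]
Visit 8; enqueue 4 → queue [6, 5, 16, 14, 3, 2, 13, 11, 17, 4]
Visit 6 → queue [5, 16, 14, 3, 2, 13, 11, 17, 4]
Visit 5 → queue [16, 14, 3, 2, 13, 11, 17, 4]
Visit 16 → queue [14, 3, 2, 13, 11, 17, 4]
Visit 14; enqueue 1 → queue [3, 2, 13, 11, 17, 4, 1]
Visit 3 → queue [2, 13, 11, 17, 4, 1]
Visit 2; enqueue 7 → queue [13, 11, 17, 4, 1, 7]
Visit 13 → queue [11, 17, 4, 1, 7]
Visit 11; enqueue 20 → queue [17, 4, 1, 7, 20]
Visit 17 → queue [4, 1, 7, 20]
Visit 4 → queue [1, 7, 20]
Visit 1 → queue [7, 20]
Visit 7 → queue [20]
Visit 20 → queue []

10 19 18 15 12 9 8 6 5 16 14 3 2 13 11 17 4 1 7 20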